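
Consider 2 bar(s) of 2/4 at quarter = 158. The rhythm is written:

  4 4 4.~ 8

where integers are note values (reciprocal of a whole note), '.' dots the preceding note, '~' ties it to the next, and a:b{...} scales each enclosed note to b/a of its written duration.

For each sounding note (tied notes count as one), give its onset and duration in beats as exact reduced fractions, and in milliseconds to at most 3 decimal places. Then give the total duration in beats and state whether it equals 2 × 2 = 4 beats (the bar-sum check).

1) 0.0ms=0b +379.747ms=1b
2) 379.747ms=1b +379.747ms=1b
3) 759.494ms=2b +759.494ms=2b
Σ=4b of 4 (158bpm 2/4) — PASS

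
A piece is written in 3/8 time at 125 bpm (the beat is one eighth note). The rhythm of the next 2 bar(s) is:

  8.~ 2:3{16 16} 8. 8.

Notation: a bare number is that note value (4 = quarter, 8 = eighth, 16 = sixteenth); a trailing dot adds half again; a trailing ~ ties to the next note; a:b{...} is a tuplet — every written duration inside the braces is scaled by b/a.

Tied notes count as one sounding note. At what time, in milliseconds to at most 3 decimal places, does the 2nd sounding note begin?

1. 0.0ms @ 0 + 1080.0ms (9/4)
2. 1080.0ms @ 9/4 + 360.0ms (3/4)
3. 1440.0ms @ 3 + 720.0ms (3/2)
4. 2160.0ms @ 9/2 + 720.0ms (3/2)

note 2 onset = 9/4b = 1080.0ms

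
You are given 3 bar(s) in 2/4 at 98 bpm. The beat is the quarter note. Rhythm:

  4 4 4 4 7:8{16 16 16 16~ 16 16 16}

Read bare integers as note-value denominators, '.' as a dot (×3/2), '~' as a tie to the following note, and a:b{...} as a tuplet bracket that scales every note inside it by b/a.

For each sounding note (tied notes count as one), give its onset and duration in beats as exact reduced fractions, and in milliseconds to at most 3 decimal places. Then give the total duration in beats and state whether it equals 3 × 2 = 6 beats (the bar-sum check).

1) 0.0ms=0b +612.245ms=1b
2) 612.245ms=1b +612.245ms=1b
3) 1224.49ms=2b +612.245ms=1b
4) 1836.735ms=3b +612.245ms=1b
5) 2448.98ms=4b +174.927ms=2/7b
6) 2623.907ms=30/7b +174.927ms=2/7b
7) 2798.834ms=32/7b +174.927ms=2/7b
8) 2973.761ms=34/7b +349.854ms=4/7b
9) 3323.615ms=38/7b +174.927ms=2/7b
10) 3498.542ms=40/7b +174.927ms=2/7b
Σ=6b of 6 (98bpm 2/4) — PASS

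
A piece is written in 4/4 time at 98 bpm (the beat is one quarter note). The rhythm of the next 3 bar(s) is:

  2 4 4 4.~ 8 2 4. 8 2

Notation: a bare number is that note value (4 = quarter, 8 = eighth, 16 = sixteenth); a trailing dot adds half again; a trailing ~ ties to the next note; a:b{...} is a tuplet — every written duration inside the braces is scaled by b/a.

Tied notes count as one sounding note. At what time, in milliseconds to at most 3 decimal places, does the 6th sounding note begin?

1. 0.0ms @ 0 + 1224.49ms (2)
2. 1224.49ms @ 2 + 612.245ms (1)
3. 1836.735ms @ 3 + 612.245ms (1)
4. 2448.98ms @ 4 + 1224.49ms (2)
5. 3673.469ms @ 6 + 1224.49ms (2)
6. 4897.959ms @ 8 + 918.367ms (3/2)
7. 5816.327ms @ 19/2 + 306.122ms (1/2)
8. 6122.449ms @ 10 + 1224.49ms (2)

note 6 onset = 8b = 4897.959ms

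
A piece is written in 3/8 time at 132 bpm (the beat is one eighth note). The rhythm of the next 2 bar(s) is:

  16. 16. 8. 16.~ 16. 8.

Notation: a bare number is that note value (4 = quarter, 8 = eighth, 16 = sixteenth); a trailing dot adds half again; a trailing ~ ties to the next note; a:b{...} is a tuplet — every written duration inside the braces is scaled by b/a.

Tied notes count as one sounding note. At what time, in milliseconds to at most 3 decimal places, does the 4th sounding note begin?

1. 0.0ms @ 0 + 340.909ms (3/4)
2. 340.909ms @ 3/4 + 340.909ms (3/4)
3. 681.818ms @ 3/2 + 681.818ms (3/2)
4. 1363.636ms @ 3 + 681.818ms (3/2)
5. 2045.455ms @ 9/2 + 681.818ms (3/2)

note 4 onset = 3b = 1363.636ms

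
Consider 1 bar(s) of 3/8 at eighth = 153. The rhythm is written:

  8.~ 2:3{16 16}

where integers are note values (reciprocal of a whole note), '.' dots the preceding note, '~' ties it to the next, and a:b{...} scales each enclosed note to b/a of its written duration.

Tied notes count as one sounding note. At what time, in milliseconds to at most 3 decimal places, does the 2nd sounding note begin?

note 2 onset = 9/4b = 882.353ms

1. 0.0ms @ 0 + 882.353ms (9/4)
2. 882.353ms @ 9/4 + 294.118ms (3/4)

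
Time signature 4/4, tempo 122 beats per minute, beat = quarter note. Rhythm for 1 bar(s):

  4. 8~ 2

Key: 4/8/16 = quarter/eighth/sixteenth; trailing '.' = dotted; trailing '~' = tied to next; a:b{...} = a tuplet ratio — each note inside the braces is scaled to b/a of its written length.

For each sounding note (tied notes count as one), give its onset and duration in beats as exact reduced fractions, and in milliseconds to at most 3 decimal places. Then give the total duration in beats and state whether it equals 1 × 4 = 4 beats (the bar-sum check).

1) 0.0ms=0b +737.705ms=3/2b
2) 737.705ms=3/2b +1229.508ms=5/2b
Σ=4b of 4 (122bpm 4/4) — PASS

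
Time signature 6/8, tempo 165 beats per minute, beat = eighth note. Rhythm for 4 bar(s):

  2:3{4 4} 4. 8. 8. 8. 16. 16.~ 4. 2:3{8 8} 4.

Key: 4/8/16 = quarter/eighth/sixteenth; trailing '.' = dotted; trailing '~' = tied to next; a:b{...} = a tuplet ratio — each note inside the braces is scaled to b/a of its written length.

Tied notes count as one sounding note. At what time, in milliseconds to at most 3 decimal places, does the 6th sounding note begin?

1. 0.0ms @ 0 + 1090.909ms (3)
2. 1090.909ms @ 3 + 1090.909ms (3)
3. 2181.818ms @ 6 + 1090.909ms (3)
4. 3272.727ms @ 9 + 545.455ms (3/2)
5. 3818.182ms @ 21/2 + 545.455ms (3/2)
6. 4363.636ms @ 12 + 545.455ms (3/2)
7. 4909.091ms @ 27/2 + 272.727ms (3/4)
8. 5181.818ms @ 57/4 + 1363.636ms (15/4)
9. 6545.455ms @ 18 + 545.455ms (3/2)
10. 7090.909ms @ 39/2 + 545.455ms (3/2)
11. 7636.364ms @ 21 + 1090.909ms (3)

note 6 onset = 12b = 4363.636ms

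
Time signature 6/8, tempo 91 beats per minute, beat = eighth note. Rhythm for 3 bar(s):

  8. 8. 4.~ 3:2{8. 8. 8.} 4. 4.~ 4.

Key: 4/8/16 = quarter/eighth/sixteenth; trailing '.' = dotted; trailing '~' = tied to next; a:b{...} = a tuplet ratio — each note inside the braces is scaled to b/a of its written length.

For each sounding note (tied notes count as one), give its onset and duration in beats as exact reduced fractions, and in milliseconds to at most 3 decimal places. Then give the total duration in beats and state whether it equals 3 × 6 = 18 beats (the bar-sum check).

1) 0.0ms=0b +989.011ms=3/2b
2) 989.011ms=3/2b +989.011ms=3/2b
3) 1978.022ms=3b +2637.363ms=4b
4) 4615.385ms=7b +659.341ms=1b
5) 5274.725ms=8b +659.341ms=1b
6) 5934.066ms=9b +1978.022ms=3b
7) 7912.088ms=12b +3956.044ms=6b
Σ=18b of 18 (91bpm 6/8) — PASS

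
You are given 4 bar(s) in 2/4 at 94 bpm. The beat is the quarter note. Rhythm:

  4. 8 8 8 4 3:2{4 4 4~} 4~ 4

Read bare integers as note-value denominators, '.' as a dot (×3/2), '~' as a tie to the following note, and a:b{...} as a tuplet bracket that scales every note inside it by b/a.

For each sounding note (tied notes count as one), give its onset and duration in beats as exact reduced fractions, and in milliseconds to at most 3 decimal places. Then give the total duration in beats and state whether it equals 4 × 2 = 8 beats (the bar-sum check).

1) 0.0ms=0b +957.447ms=3/2b
2) 957.447ms=3/2b +319.149ms=1/2b
3) 1276.596ms=2b +319.149ms=1/2b
4) 1595.745ms=5/2b +319.149ms=1/2b
5) 1914.894ms=3b +638.298ms=1b
6) 2553.191ms=4b +425.532ms=2/3b
7) 2978.723ms=14/3b +425.532ms=2/3b
8) 3404.255ms=16/3b +1702.128ms=8/3b
Σ=8b of 8 (94bpm 2/4) — PASS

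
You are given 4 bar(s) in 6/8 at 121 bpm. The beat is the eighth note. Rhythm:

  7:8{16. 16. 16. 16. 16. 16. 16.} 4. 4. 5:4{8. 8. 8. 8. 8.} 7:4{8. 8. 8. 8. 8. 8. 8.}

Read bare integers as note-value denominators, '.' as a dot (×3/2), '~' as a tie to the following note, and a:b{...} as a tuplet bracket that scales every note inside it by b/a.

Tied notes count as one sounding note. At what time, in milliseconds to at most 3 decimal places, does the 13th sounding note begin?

note 13 onset = 78/5b = 7735.537ms

1. 0.0ms @ 0 + 425.03ms (6/7)
2. 425.03ms @ 6/7 + 425.03ms (6/7)
3. 850.059ms @ 12/7 + 425.03ms (6/7)
4. 1275.089ms @ 18/7 + 425.03ms (6/7)
5. 1700.118ms @ 24/7 + 425.03ms (6/7)
6. 2125.148ms @ 30/7 + 425.03ms (6/7)
7. 2550.177ms @ 36/7 + 425.03ms (6/7)
8. 2975.207ms @ 6 + 1487.603ms (3)
9. 4462.81ms @ 9 + 1487.603ms (3)
10. 5950.413ms @ 12 + 595.041ms (6/5)
11. 6545.455ms @ 66/5 + 595.041ms (6/5)
12. 7140.496ms @ 72/5 + 595.041ms (6/5)
13. 7735.537ms @ 78/5 + 595.041ms (6/5)
14. 8330.579ms @ 84/5 + 595.041ms (6/5)
15. 8925.62ms @ 18 + 425.03ms (6/7)
16. 9350.649ms @ 132/7 + 425.03ms (6/7)
17. 9775.679ms @ 138/7 + 425.03ms (6/7)
18. 10200.708ms @ 144/7 + 425.03ms (6/7)
19. 10625.738ms @ 150/7 + 425.03ms (6/7)
20. 11050.767ms @ 156/7 + 425.03ms (6/7)
21. 11475.797ms @ 162/7 + 425.03ms (6/7)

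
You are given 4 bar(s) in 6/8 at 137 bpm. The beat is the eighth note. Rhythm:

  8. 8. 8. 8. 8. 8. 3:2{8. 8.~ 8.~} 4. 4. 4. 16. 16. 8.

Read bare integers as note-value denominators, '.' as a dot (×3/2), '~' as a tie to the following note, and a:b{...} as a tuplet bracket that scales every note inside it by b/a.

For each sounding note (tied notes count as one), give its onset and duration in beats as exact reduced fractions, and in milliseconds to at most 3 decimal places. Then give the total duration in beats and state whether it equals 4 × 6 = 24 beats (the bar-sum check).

1) 0.0ms=0b +656.934ms=3/2b
2) 656.934ms=3/2b +656.934ms=3/2b
3) 1313.869ms=3b +656.934ms=3/2b
4) 1970.803ms=9/2b +656.934ms=3/2b
5) 2627.737ms=6b +656.934ms=3/2b
6) 3284.672ms=15/2b +656.934ms=3/2b
7) 3941.606ms=9b +437.956ms=1b
8) 4379.562ms=10b +2189.781ms=5b
9) 6569.343ms=15b +1313.869ms=3b
10) 7883.212ms=18b +1313.869ms=3b
11) 9197.08ms=21b +328.467ms=3/4b
12) 9525.547ms=87/4b +328.467ms=3/4b
13) 9854.015ms=45/2b +656.934ms=3/2b
Σ=24b of 24 (137bpm 6/8) — PASS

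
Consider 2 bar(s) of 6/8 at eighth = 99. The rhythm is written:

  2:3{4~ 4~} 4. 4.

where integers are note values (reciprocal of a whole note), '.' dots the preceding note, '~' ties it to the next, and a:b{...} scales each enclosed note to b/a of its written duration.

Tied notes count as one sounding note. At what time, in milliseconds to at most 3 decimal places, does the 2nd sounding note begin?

1. 0.0ms @ 0 + 5454.545ms (9)
2. 5454.545ms @ 9 + 1818.182ms (3)

note 2 onset = 9b = 5454.545ms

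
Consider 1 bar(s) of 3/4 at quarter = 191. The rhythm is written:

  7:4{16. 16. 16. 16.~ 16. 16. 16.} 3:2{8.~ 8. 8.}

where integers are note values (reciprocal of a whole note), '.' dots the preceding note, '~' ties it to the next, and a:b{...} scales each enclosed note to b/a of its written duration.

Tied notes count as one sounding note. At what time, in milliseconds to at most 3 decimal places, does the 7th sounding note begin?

note 7 onset = 3/2b = 471.204ms

1. 0.0ms @ 0 + 67.315ms (3/14)
2. 67.315ms @ 3/14 + 67.315ms (3/14)
3. 134.63ms @ 3/7 + 67.315ms (3/14)
4. 201.945ms @ 9/14 + 134.63ms (3/7)
5. 336.574ms @ 15/14 + 67.315ms (3/14)
6. 403.889ms @ 9/7 + 67.315ms (3/14)
7. 471.204ms @ 3/2 + 314.136ms (1)
8. 785.34ms @ 5/2 + 157.068ms (1/2)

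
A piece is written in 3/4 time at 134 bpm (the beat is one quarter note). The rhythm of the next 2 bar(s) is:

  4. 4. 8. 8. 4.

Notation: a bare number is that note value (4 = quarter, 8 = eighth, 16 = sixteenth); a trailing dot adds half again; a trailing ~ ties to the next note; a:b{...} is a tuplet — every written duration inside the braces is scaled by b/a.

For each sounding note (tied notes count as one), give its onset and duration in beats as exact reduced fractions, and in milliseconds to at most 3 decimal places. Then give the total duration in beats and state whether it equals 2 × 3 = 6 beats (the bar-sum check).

1) 0.0ms=0b +671.642ms=3/2b
2) 671.642ms=3/2b +671.642ms=3/2b
3) 1343.284ms=3b +335.821ms=3/4b
4) 1679.104ms=15/4b +335.821ms=3/4b
5) 2014.925ms=9/2b +671.642ms=3/2b
Σ=6b of 6 (134bpm 3/4) — PASS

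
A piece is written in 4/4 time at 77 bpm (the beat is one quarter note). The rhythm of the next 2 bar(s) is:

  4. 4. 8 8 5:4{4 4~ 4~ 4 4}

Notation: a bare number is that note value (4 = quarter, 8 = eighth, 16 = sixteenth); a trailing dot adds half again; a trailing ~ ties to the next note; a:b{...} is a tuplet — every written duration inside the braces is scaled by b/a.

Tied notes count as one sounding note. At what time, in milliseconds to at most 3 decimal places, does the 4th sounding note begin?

note 4 onset = 7/2b = 2727.273ms

1. 0.0ms @ 0 + 1168.831ms (3/2)
2. 1168.831ms @ 3/2 + 1168.831ms (3/2)
3. 2337.662ms @ 3 + 389.61ms (1/2)
4. 2727.273ms @ 7/2 + 389.61ms (1/2)
5. 3116.883ms @ 4 + 623.377ms (4/5)
6. 3740.26ms @ 24/5 + 1870.13ms (12/5)
7. 5610.39ms @ 36/5 + 623.377ms (4/5)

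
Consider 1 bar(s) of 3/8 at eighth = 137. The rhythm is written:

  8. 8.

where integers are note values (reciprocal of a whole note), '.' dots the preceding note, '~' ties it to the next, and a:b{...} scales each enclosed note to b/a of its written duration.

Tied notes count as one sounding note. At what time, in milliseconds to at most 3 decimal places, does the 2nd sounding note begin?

note 2 onset = 3/2b = 656.934ms

1. 0.0ms @ 0 + 656.934ms (3/2)
2. 656.934ms @ 3/2 + 656.934ms (3/2)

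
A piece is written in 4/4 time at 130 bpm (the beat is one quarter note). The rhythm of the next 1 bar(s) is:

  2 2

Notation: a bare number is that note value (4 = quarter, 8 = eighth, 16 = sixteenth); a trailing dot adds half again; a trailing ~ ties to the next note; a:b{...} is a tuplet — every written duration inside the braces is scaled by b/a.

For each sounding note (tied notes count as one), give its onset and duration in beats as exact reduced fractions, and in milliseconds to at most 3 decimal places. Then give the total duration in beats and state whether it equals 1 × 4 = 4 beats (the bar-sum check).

1) 0.0ms=0b +923.077ms=2b
2) 923.077ms=2b +923.077ms=2b
Σ=4b of 4 (130bpm 4/4) — PASS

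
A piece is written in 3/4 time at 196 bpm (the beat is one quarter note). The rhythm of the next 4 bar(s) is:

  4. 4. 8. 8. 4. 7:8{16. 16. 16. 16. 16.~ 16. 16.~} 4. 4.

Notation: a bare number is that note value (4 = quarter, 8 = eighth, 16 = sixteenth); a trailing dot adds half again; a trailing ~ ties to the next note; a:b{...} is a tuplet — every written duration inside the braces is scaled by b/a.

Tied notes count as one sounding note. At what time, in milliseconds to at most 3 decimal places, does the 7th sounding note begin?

1. 0.0ms @ 0 + 459.184ms (3/2)
2. 459.184ms @ 3/2 + 459.184ms (3/2)
3. 918.367ms @ 3 + 229.592ms (3/4)
4. 1147.959ms @ 15/4 + 229.592ms (3/4)
5. 1377.551ms @ 9/2 + 459.184ms (3/2)
6. 1836.735ms @ 6 + 131.195ms (3/7)
7. 1967.93ms @ 45/7 + 131.195ms (3/7)
8. 2099.125ms @ 48/7 + 131.195ms (3/7)
9. 2230.321ms @ 51/7 + 131.195ms (3/7)
10. 2361.516ms @ 54/7 + 262.391ms (6/7)
11. 2623.907ms @ 60/7 + 590.379ms (27/14)
12. 3214.286ms @ 21/2 + 459.184ms (3/2)

note 7 onset = 45/7b = 1967.93ms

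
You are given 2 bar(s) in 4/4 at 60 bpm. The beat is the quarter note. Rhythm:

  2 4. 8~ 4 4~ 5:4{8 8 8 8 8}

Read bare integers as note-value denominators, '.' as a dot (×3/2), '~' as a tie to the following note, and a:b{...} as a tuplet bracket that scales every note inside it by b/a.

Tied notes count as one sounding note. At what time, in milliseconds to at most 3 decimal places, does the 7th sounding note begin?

note 7 onset = 36/5b = 7200.0ms

1. 0.0ms @ 0 + 2000.0ms (2)
2. 2000.0ms @ 2 + 1500.0ms (3/2)
3. 3500.0ms @ 7/2 + 1500.0ms (3/2)
4. 5000.0ms @ 5 + 1400.0ms (7/5)
5. 6400.0ms @ 32/5 + 400.0ms (2/5)
6. 6800.0ms @ 34/5 + 400.0ms (2/5)
7. 7200.0ms @ 36/5 + 400.0ms (2/5)
8. 7600.0ms @ 38/5 + 400.0ms (2/5)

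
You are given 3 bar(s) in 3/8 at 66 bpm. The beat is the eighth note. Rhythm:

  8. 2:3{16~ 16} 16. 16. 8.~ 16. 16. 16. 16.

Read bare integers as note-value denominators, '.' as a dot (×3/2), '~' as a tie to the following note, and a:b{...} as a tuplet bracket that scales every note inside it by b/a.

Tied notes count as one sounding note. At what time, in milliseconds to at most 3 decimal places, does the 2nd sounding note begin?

1. 0.0ms @ 0 + 1363.636ms (3/2)
2. 1363.636ms @ 3/2 + 1363.636ms (3/2)
3. 2727.273ms @ 3 + 681.818ms (3/4)
4. 3409.091ms @ 15/4 + 681.818ms (3/4)
5. 4090.909ms @ 9/2 + 2045.455ms (9/4)
6. 6136.364ms @ 27/4 + 681.818ms (3/4)
7. 6818.182ms @ 15/2 + 681.818ms (3/4)
8. 7500.0ms @ 33/4 + 681.818ms (3/4)

note 2 onset = 3/2b = 1363.636ms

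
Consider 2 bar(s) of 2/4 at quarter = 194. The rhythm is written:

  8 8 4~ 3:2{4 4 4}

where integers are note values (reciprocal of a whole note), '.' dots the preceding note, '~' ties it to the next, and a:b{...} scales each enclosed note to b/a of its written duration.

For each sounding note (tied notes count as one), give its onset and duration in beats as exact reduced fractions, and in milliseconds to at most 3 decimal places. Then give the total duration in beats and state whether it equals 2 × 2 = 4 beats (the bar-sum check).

1) 0.0ms=0b +154.639ms=1/2b
2) 154.639ms=1/2b +154.639ms=1/2b
3) 309.278ms=1b +515.464ms=5/3b
4) 824.742ms=8/3b +206.186ms=2/3b
5) 1030.928ms=10/3b +206.186ms=2/3b
Σ=4b of 4 (194bpm 2/4) — PASS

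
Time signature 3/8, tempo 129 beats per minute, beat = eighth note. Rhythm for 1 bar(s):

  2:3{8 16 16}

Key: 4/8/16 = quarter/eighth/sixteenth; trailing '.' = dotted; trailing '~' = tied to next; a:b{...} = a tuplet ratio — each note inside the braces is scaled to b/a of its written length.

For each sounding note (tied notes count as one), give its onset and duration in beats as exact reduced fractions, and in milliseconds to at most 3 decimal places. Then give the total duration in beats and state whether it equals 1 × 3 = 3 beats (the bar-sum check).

1) 0.0ms=0b +697.674ms=3/2b
2) 697.674ms=3/2b +348.837ms=3/4b
3) 1046.512ms=9/4b +348.837ms=3/4b
Σ=3b of 3 (129bpm 3/8) — PASS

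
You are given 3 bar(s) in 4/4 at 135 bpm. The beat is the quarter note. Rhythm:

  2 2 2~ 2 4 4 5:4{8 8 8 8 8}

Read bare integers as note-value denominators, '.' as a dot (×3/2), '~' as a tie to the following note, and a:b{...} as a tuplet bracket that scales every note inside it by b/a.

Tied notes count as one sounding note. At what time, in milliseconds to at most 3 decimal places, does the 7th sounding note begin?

1. 0.0ms @ 0 + 888.889ms (2)
2. 888.889ms @ 2 + 888.889ms (2)
3. 1777.778ms @ 4 + 1777.778ms (4)
4. 3555.556ms @ 8 + 444.444ms (1)
5. 4000.0ms @ 9 + 444.444ms (1)
6. 4444.444ms @ 10 + 177.778ms (2/5)
7. 4622.222ms @ 52/5 + 177.778ms (2/5)
8. 4800.0ms @ 54/5 + 177.778ms (2/5)
9. 4977.778ms @ 56/5 + 177.778ms (2/5)
10. 5155.556ms @ 58/5 + 177.778ms (2/5)

note 7 onset = 52/5b = 4622.222ms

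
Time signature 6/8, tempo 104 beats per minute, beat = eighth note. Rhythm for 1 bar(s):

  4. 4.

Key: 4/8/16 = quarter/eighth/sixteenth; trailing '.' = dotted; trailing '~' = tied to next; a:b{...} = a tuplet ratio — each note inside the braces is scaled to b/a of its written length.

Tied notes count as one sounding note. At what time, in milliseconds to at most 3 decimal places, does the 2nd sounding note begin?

1. 0.0ms @ 0 + 1730.769ms (3)
2. 1730.769ms @ 3 + 1730.769ms (3)

note 2 onset = 3b = 1730.769ms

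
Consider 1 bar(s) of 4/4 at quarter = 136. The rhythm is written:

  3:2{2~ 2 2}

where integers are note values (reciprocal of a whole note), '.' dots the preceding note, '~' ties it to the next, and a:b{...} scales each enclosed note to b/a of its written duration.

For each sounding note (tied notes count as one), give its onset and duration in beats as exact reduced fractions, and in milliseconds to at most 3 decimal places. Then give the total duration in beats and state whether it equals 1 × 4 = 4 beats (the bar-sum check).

1) 0.0ms=0b +1176.471ms=8/3b
2) 1176.471ms=8/3b +588.235ms=4/3b
Σ=4b of 4 (136bpm 4/4) — PASS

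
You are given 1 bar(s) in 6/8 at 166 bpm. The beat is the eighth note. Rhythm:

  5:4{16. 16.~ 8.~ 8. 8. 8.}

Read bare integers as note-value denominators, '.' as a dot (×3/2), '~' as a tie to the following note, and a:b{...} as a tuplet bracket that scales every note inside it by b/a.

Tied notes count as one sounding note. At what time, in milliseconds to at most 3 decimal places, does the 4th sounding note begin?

1. 0.0ms @ 0 + 216.867ms (3/5)
2. 216.867ms @ 3/5 + 1084.337ms (3)
3. 1301.205ms @ 18/5 + 433.735ms (6/5)
4. 1734.94ms @ 24/5 + 433.735ms (6/5)

note 4 onset = 24/5b = 1734.94ms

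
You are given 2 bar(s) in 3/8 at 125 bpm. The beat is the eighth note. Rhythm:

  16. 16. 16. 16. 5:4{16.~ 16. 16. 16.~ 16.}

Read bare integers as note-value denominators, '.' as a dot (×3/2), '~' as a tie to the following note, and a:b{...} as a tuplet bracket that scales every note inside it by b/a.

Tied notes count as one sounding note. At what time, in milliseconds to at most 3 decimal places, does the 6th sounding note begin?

1. 0.0ms @ 0 + 360.0ms (3/4)
2. 360.0ms @ 3/4 + 360.0ms (3/4)
3. 720.0ms @ 3/2 + 360.0ms (3/4)
4. 1080.0ms @ 9/4 + 360.0ms (3/4)
5. 1440.0ms @ 3 + 576.0ms (6/5)
6. 2016.0ms @ 21/5 + 288.0ms (3/5)
7. 2304.0ms @ 24/5 + 576.0ms (6/5)

note 6 onset = 21/5b = 2016.0ms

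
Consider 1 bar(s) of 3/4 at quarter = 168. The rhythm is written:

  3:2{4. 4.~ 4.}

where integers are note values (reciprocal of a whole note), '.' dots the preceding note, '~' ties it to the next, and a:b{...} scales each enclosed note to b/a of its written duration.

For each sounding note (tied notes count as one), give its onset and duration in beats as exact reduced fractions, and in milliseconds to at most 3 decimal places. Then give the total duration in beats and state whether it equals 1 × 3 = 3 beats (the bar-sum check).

1) 0.0ms=0b +357.143ms=1b
2) 357.143ms=1b +714.286ms=2b
Σ=3b of 3 (168bpm 3/4) — PASS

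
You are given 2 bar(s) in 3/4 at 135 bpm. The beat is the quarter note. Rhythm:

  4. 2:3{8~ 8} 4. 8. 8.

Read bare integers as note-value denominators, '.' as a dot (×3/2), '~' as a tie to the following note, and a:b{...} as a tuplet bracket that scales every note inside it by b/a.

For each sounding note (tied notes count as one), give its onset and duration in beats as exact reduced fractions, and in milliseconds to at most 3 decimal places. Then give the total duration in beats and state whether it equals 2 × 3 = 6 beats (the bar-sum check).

1) 0.0ms=0b +666.667ms=3/2b
2) 666.667ms=3/2b +666.667ms=3/2b
3) 1333.333ms=3b +666.667ms=3/2b
4) 2000.0ms=9/2b +333.333ms=3/4b
5) 2333.333ms=21/4b +333.333ms=3/4b
Σ=6b of 6 (135bpm 3/4) — PASS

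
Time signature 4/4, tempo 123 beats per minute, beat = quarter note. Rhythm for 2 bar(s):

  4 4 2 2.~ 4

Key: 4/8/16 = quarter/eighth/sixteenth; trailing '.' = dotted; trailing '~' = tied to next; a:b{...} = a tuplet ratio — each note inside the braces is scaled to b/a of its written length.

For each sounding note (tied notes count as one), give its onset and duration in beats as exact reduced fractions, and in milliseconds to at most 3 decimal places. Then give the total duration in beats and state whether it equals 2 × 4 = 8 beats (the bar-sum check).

1) 0.0ms=0b +487.805ms=1b
2) 487.805ms=1b +487.805ms=1b
3) 975.61ms=2b +975.61ms=2b
4) 1951.22ms=4b +1951.22ms=4b
Σ=8b of 8 (123bpm 4/4) — PASS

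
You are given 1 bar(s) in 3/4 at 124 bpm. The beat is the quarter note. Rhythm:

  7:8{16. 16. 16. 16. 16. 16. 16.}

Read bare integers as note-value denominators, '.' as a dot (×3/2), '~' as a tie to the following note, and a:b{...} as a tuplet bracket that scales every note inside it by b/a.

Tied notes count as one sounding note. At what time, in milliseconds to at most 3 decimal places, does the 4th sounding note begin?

1. 0.0ms @ 0 + 207.373ms (3/7)
2. 207.373ms @ 3/7 + 207.373ms (3/7)
3. 414.747ms @ 6/7 + 207.373ms (3/7)
4. 622.12ms @ 9/7 + 207.373ms (3/7)
5. 829.493ms @ 12/7 + 207.373ms (3/7)
6. 1036.866ms @ 15/7 + 207.373ms (3/7)
7. 1244.24ms @ 18/7 + 207.373ms (3/7)

note 4 onset = 9/7b = 622.12ms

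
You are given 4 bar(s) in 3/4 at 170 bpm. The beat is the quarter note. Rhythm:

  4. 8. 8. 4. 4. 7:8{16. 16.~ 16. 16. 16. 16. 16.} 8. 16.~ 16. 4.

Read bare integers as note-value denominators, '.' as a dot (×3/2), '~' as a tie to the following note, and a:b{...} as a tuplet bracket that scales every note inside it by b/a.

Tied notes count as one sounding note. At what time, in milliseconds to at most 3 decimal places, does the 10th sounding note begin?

1. 0.0ms @ 0 + 529.412ms (3/2)
2. 529.412ms @ 3/2 + 264.706ms (3/4)
3. 794.118ms @ 9/4 + 264.706ms (3/4)
4. 1058.824ms @ 3 + 529.412ms (3/2)
5. 1588.235ms @ 9/2 + 529.412ms (3/2)
6. 2117.647ms @ 6 + 151.261ms (3/7)
7. 2268.908ms @ 45/7 + 302.521ms (6/7)
8. 2571.429ms @ 51/7 + 151.261ms (3/7)
9. 2722.689ms @ 54/7 + 151.261ms (3/7)
10. 2873.95ms @ 57/7 + 151.261ms (3/7)
11. 3025.21ms @ 60/7 + 151.261ms (3/7)
12. 3176.471ms @ 9 + 264.706ms (3/4)
13. 3441.176ms @ 39/4 + 264.706ms (3/4)
14. 3705.882ms @ 21/2 + 529.412ms (3/2)

note 10 onset = 57/7b = 2873.95ms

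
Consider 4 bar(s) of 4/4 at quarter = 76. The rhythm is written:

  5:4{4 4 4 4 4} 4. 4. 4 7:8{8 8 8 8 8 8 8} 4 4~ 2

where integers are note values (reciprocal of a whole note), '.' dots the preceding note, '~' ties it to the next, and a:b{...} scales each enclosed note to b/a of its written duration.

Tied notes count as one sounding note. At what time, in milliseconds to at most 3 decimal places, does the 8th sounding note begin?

1. 0.0ms @ 0 + 631.579ms (4/5)
2. 631.579ms @ 4/5 + 631.579ms (4/5)
3. 1263.158ms @ 8/5 + 631.579ms (4/5)
4. 1894.737ms @ 12/5 + 631.579ms (4/5)
5. 2526.316ms @ 16/5 + 631.579ms (4/5)
6. 3157.895ms @ 4 + 1184.211ms (3/2)
7. 4342.105ms @ 11/2 + 1184.211ms (3/2)
8. 5526.316ms @ 7 + 789.474ms (1)
9. 6315.789ms @ 8 + 451.128ms (4/7)
10. 6766.917ms @ 60/7 + 451.128ms (4/7)
11. 7218.045ms @ 64/7 + 451.128ms (4/7)
12. 7669.173ms @ 68/7 + 451.128ms (4/7)
13. 8120.301ms @ 72/7 + 451.128ms (4/7)
14. 8571.429ms @ 76/7 + 451.128ms (4/7)
15. 9022.556ms @ 80/7 + 451.128ms (4/7)
16. 9473.684ms @ 12 + 789.474ms (1)
17. 10263.158ms @ 13 + 2368.421ms (3)

note 8 onset = 7b = 5526.316ms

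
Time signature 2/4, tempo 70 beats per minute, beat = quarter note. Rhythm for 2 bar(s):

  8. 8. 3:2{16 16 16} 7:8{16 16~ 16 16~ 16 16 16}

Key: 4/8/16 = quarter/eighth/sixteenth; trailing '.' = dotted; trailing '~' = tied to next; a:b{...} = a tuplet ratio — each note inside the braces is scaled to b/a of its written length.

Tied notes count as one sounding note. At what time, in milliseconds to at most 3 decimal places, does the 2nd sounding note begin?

note 2 onset = 3/4b = 642.857ms

1. 0.0ms @ 0 + 642.857ms (3/4)
2. 642.857ms @ 3/4 + 642.857ms (3/4)
3. 1285.714ms @ 3/2 + 142.857ms (1/6)
4. 1428.571ms @ 5/3 + 142.857ms (1/6)
5. 1571.429ms @ 11/6 + 142.857ms (1/6)
6. 1714.286ms @ 2 + 244.898ms (2/7)
7. 1959.184ms @ 16/7 + 489.796ms (4/7)
8. 2448.98ms @ 20/7 + 489.796ms (4/7)
9. 2938.776ms @ 24/7 + 244.898ms (2/7)
10. 3183.673ms @ 26/7 + 244.898ms (2/7)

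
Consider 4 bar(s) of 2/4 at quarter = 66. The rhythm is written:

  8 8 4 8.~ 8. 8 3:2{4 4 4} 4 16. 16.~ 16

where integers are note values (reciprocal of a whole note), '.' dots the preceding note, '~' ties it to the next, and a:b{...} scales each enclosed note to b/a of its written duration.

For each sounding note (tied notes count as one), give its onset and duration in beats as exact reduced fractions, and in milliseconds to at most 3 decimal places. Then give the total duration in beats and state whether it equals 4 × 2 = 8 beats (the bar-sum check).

1) 0.0ms=0b +454.545ms=1/2b
2) 454.545ms=1/2b +454.545ms=1/2b
3) 909.091ms=1b +909.091ms=1b
4) 1818.182ms=2b +1363.636ms=3/2b
5) 3181.818ms=7/2b +454.545ms=1/2b
6) 3636.364ms=4b +606.061ms=2/3b
7) 4242.424ms=14/3b +606.061ms=2/3b
8) 4848.485ms=16/3b +606.061ms=2/3b
9) 5454.545ms=6b +909.091ms=1b
10) 6363.636ms=7b +340.909ms=3/8b
11) 6704.545ms=59/8b +568.182ms=5/8b
Σ=8b of 8 (66bpm 2/4) — PASS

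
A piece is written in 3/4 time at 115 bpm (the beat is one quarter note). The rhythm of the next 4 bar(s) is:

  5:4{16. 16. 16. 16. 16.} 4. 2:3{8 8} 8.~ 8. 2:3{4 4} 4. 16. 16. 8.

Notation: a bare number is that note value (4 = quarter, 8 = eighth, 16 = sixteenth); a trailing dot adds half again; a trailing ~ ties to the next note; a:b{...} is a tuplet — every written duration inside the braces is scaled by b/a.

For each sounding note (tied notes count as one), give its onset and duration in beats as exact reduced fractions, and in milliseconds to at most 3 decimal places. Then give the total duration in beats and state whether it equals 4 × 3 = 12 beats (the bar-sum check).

1) 0.0ms=0b +156.522ms=3/10b
2) 156.522ms=3/10b +156.522ms=3/10b
3) 313.043ms=3/5b +156.522ms=3/10b
4) 469.565ms=9/10b +156.522ms=3/10b
5) 626.087ms=6/5b +156.522ms=3/10b
6) 782.609ms=3/2b +782.609ms=3/2b
7) 1565.217ms=3b +391.304ms=3/4b
8) 1956.522ms=15/4b +391.304ms=3/4b
9) 2347.826ms=9/2b +782.609ms=3/2b
10) 3130.435ms=6b +782.609ms=3/2b
11) 3913.043ms=15/2b +782.609ms=3/2b
12) 4695.652ms=9b +782.609ms=3/2b
13) 5478.261ms=21/2b +195.652ms=3/8b
14) 5673.913ms=87/8b +195.652ms=3/8b
15) 5869.565ms=45/4b +391.304ms=3/4b
Σ=12b of 12 (115bpm 3/4) — PASS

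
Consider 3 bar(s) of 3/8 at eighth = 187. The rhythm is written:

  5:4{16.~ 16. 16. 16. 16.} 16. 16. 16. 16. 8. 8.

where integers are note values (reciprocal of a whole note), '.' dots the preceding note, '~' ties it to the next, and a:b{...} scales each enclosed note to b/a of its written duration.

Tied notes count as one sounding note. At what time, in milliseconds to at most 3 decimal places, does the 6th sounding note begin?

note 6 onset = 15/4b = 1203.209ms

1. 0.0ms @ 0 + 385.027ms (6/5)
2. 385.027ms @ 6/5 + 192.513ms (3/5)
3. 577.54ms @ 9/5 + 192.513ms (3/5)
4. 770.053ms @ 12/5 + 192.513ms (3/5)
5. 962.567ms @ 3 + 240.642ms (3/4)
6. 1203.209ms @ 15/4 + 240.642ms (3/4)
7. 1443.85ms @ 9/2 + 240.642ms (3/4)
8. 1684.492ms @ 21/4 + 240.642ms (3/4)
9. 1925.134ms @ 6 + 481.283ms (3/2)
10. 2406.417ms @ 15/2 + 481.283ms (3/2)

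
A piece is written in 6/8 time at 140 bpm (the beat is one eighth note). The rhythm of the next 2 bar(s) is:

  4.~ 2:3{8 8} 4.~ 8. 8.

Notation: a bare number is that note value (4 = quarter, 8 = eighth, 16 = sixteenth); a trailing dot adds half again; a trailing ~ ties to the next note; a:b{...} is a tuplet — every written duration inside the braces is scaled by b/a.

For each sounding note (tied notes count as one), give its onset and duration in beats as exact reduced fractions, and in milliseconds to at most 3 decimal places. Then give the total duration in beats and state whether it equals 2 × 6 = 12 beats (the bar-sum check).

1) 0.0ms=0b +1928.571ms=9/2b
2) 1928.571ms=9/2b +642.857ms=3/2b
3) 2571.429ms=6b +1928.571ms=9/2b
4) 4500.0ms=21/2b +642.857ms=3/2b
Σ=12b of 12 (140bpm 6/8) — PASS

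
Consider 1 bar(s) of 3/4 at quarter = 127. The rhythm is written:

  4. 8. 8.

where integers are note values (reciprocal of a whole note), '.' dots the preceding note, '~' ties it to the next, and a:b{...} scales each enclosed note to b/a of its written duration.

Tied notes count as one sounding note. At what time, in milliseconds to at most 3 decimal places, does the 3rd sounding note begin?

1. 0.0ms @ 0 + 708.661ms (3/2)
2. 708.661ms @ 3/2 + 354.331ms (3/4)
3. 1062.992ms @ 9/4 + 354.331ms (3/4)

note 3 onset = 9/4b = 1062.992ms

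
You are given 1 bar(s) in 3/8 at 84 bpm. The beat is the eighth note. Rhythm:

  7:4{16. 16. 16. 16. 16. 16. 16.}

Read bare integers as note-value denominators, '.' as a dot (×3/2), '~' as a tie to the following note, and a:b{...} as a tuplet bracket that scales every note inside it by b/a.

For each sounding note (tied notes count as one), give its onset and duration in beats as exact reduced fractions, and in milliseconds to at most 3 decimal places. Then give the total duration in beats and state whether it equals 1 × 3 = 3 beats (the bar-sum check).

1) 0.0ms=0b +306.122ms=3/7b
2) 306.122ms=3/7b +306.122ms=3/7b
3) 612.245ms=6/7b +306.122ms=3/7b
4) 918.367ms=9/7b +306.122ms=3/7b
5) 1224.49ms=12/7b +306.122ms=3/7b
6) 1530.612ms=15/7b +306.122ms=3/7b
7) 1836.735ms=18/7b +306.122ms=3/7b
Σ=3b of 3 (84bpm 3/8) — PASS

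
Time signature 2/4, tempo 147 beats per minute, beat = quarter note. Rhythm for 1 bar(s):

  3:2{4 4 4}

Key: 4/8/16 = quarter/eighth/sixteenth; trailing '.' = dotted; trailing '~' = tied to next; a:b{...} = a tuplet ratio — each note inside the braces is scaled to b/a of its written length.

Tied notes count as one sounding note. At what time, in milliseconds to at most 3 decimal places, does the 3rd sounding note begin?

note 3 onset = 4/3b = 544.218ms

1. 0.0ms @ 0 + 272.109ms (2/3)
2. 272.109ms @ 2/3 + 272.109ms (2/3)
3. 544.218ms @ 4/3 + 272.109ms (2/3)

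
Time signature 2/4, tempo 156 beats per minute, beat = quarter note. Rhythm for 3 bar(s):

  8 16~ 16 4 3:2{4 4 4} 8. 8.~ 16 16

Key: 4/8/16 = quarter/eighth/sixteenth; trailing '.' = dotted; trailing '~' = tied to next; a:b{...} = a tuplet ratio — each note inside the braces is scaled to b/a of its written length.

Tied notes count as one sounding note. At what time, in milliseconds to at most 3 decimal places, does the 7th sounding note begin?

1. 0.0ms @ 0 + 192.308ms (1/2)
2. 192.308ms @ 1/2 + 192.308ms (1/2)
3. 384.615ms @ 1 + 384.615ms (1)
4. 769.231ms @ 2 + 256.41ms (2/3)
5. 1025.641ms @ 8/3 + 256.41ms (2/3)
6. 1282.051ms @ 10/3 + 256.41ms (2/3)
7. 1538.462ms @ 4 + 288.462ms (3/4)
8. 1826.923ms @ 19/4 + 384.615ms (1)
9. 2211.538ms @ 23/4 + 96.154ms (1/4)

note 7 onset = 4b = 1538.462ms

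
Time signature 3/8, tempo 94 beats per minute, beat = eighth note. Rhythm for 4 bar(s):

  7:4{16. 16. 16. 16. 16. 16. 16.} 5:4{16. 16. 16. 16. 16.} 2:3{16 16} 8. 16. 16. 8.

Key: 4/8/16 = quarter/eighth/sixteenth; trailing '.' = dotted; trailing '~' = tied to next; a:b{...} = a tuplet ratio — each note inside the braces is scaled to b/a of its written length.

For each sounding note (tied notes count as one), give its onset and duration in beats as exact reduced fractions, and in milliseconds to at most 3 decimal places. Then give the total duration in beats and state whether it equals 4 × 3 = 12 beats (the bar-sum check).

1) 0.0ms=0b +273.556ms=3/7b
2) 273.556ms=3/7b +273.556ms=3/7b
3) 547.112ms=6/7b +273.556ms=3/7b
4) 820.669ms=9/7b +273.556ms=3/7b
5) 1094.225ms=12/7b +273.556ms=3/7b
6) 1367.781ms=15/7b +273.556ms=3/7b
7) 1641.337ms=18/7b +273.556ms=3/7b
8) 1914.894ms=3b +382.979ms=3/5b
9) 2297.872ms=18/5b +382.979ms=3/5b
10) 2680.851ms=21/5b +382.979ms=3/5b
11) 3063.83ms=24/5b +382.979ms=3/5b
12) 3446.809ms=27/5b +382.979ms=3/5b
13) 3829.787ms=6b +478.723ms=3/4b
14) 4308.511ms=27/4b +478.723ms=3/4b
15) 4787.234ms=15/2b +957.447ms=3/2b
16) 5744.681ms=9b +478.723ms=3/4b
17) 6223.404ms=39/4b +478.723ms=3/4b
18) 6702.128ms=21/2b +957.447ms=3/2b
Σ=12b of 12 (94bpm 3/8) — PASS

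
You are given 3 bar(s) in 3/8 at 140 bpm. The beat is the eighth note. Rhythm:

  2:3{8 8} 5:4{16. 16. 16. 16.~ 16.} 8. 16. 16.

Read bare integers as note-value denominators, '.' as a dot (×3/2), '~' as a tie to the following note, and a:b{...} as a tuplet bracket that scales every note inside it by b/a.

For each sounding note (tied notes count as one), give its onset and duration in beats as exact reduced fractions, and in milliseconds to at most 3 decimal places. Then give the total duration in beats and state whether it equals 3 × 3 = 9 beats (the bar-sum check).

1) 0.0ms=0b +642.857ms=3/2b
2) 642.857ms=3/2b +642.857ms=3/2b
3) 1285.714ms=3b +257.143ms=3/5b
4) 1542.857ms=18/5b +257.143ms=3/5b
5) 1800.0ms=21/5b +257.143ms=3/5b
6) 2057.143ms=24/5b +514.286ms=6/5b
7) 2571.429ms=6b +642.857ms=3/2b
8) 3214.286ms=15/2b +321.429ms=3/4b
9) 3535.714ms=33/4b +321.429ms=3/4b
Σ=9b of 9 (140bpm 3/8) — PASS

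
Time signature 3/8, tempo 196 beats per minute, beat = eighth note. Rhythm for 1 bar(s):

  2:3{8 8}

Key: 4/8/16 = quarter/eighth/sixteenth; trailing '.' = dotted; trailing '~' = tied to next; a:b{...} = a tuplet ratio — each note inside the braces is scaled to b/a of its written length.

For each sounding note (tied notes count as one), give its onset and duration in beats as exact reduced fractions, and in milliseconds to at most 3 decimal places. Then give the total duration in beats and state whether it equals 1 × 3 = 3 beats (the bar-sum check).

1) 0.0ms=0b +459.184ms=3/2b
2) 459.184ms=3/2b +459.184ms=3/2b
Σ=3b of 3 (196bpm 3/8) — PASS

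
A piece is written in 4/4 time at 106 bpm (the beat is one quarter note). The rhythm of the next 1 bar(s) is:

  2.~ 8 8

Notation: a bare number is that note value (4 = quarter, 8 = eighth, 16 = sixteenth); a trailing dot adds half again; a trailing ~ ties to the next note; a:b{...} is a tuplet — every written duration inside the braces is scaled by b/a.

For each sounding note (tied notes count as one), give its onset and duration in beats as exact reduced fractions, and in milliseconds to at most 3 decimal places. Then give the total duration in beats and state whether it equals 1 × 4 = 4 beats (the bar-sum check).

1) 0.0ms=0b +1981.132ms=7/2b
2) 1981.132ms=7/2b +283.019ms=1/2b
Σ=4b of 4 (106bpm 4/4) — PASS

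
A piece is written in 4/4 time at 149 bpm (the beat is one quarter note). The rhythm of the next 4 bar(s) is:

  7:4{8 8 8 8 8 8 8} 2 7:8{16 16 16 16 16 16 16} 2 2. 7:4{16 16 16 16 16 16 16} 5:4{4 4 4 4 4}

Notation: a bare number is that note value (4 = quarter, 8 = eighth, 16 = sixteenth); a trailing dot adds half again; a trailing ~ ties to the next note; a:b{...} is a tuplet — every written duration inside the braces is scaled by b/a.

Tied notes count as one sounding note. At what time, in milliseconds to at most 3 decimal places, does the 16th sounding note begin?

note 16 onset = 6b = 2416.107ms

1. 0.0ms @ 0 + 115.053ms (2/7)
2. 115.053ms @ 2/7 + 115.053ms (2/7)
3. 230.105ms @ 4/7 + 115.053ms (2/7)
4. 345.158ms @ 6/7 + 115.053ms (2/7)
5. 460.211ms @ 8/7 + 115.053ms (2/7)
6. 575.264ms @ 10/7 + 115.053ms (2/7)
7. 690.316ms @ 12/7 + 115.053ms (2/7)
8. 805.369ms @ 2 + 805.369ms (2)
9. 1610.738ms @ 4 + 115.053ms (2/7)
10. 1725.791ms @ 30/7 + 115.053ms (2/7)
11. 1840.844ms @ 32/7 + 115.053ms (2/7)
12. 1955.896ms @ 34/7 + 115.053ms (2/7)
13. 2070.949ms @ 36/7 + 115.053ms (2/7)
14. 2186.002ms @ 38/7 + 115.053ms (2/7)
15. 2301.055ms @ 40/7 + 115.053ms (2/7)
16. 2416.107ms @ 6 + 805.369ms (2)
17. 3221.477ms @ 8 + 1208.054ms (3)
18. 4429.53ms @ 11 + 57.526ms (1/7)
19. 4487.057ms @ 78/7 + 57.526ms (1/7)
20. 4544.583ms @ 79/7 + 57.526ms (1/7)
21. 4602.109ms @ 80/7 + 57.526ms (1/7)
22. 4659.636ms @ 81/7 + 57.526ms (1/7)
23. 4717.162ms @ 82/7 + 57.526ms (1/7)
24. 4774.688ms @ 83/7 + 57.526ms (1/7)
25. 4832.215ms @ 12 + 322.148ms (4/5)
26. 5154.362ms @ 64/5 + 322.148ms (4/5)
27. 5476.51ms @ 68/5 + 322.148ms (4/5)
28. 5798.658ms @ 72/5 + 322.148ms (4/5)
29. 6120.805ms @ 76/5 + 322.148ms (4/5)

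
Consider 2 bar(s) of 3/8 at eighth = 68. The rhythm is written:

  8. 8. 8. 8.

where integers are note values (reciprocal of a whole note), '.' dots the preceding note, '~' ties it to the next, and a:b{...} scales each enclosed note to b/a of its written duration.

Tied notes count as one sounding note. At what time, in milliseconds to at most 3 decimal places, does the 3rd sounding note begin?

note 3 onset = 3b = 2647.059ms

1. 0.0ms @ 0 + 1323.529ms (3/2)
2. 1323.529ms @ 3/2 + 1323.529ms (3/2)
3. 2647.059ms @ 3 + 1323.529ms (3/2)
4. 3970.588ms @ 9/2 + 1323.529ms (3/2)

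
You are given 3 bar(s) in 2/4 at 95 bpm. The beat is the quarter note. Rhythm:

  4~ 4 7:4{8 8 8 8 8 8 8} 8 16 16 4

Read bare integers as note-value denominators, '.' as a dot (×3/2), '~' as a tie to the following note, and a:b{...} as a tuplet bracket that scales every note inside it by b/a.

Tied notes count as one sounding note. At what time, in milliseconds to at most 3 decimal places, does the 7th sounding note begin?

1. 0.0ms @ 0 + 1263.158ms (2)
2. 1263.158ms @ 2 + 180.451ms (2/7)
3. 1443.609ms @ 16/7 + 180.451ms (2/7)
4. 1624.06ms @ 18/7 + 180.451ms (2/7)
5. 1804.511ms @ 20/7 + 180.451ms (2/7)
6. 1984.962ms @ 22/7 + 180.451ms (2/7)
7. 2165.414ms @ 24/7 + 180.451ms (2/7)
8. 2345.865ms @ 26/7 + 180.451ms (2/7)
9. 2526.316ms @ 4 + 315.789ms (1/2)
10. 2842.105ms @ 9/2 + 157.895ms (1/4)
11. 3000.0ms @ 19/4 + 157.895ms (1/4)
12. 3157.895ms @ 5 + 631.579ms (1)

note 7 onset = 24/7b = 2165.414ms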